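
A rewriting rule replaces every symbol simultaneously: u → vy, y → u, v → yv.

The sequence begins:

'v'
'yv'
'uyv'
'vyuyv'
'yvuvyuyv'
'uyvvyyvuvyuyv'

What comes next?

Replace each of the 13 characters of uyvvyyvuvyuyv in place — vy u yv yv u u yv vy yv u vy u yv — and concatenate.

vyuyvyvuuyvvyyvuvyuyv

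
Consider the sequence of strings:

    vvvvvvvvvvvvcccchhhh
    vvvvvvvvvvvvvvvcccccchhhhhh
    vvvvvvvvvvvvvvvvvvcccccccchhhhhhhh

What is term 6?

vvvvvvvvvvvvvvvvvvvvvvvvvvvcccccccccccccchhhhhhhhhhhhhh

Each string has the form v^{3n+3} c^{2n-2} h^{2n-2}, where the shown terms are n = 3, 4, 5.
For term 6, n = 8, so the run lengths are 27, 14, 14.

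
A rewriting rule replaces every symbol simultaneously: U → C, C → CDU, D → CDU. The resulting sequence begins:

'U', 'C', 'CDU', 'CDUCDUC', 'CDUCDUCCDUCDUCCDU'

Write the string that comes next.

Applying the rule to each of the 17 symbols of CDUCDUCCDUCDUCCDU gives the pieces CDU CDU C CDU CDU C CDU CDU CDU C CDU CDU C CDU CDU CDU C, which concatenate to the answer.

CDUCDUCCDUCDUCCDUCDUCDUCCDUCDUCCDUCDUCDUC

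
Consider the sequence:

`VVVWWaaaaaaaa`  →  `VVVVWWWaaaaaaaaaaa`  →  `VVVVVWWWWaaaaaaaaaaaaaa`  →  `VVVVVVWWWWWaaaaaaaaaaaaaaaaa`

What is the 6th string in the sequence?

Reading off run lengths: V runs 3, 4, 5, 6; W runs 2, 3, 4, 5; a runs 8, 11, 14, 17 — each is linear in n, where the shown terms are n = 2, 3, 4, 5.
Setting n = 7 gives 8, 7, 23 characters in each block.

VVVVVVVVWWWWWWWaaaaaaaaaaaaaaaaaaaaaaa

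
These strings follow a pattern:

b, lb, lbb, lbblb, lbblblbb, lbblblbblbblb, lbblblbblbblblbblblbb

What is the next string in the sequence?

lbblblbblbblblbblblbblbblblbblbblb

This is a Fibonacci-style word recurrence s(k) = s(k−1)·s(k−2): e.g. lb·b = lbb.
So term 8 is lbblblbblbblblbblblbb·lbblblbblbblb.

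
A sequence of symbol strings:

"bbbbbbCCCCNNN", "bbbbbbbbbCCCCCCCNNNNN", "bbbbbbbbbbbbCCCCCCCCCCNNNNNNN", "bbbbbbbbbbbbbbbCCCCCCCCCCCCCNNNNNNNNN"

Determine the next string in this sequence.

bbbbbbbbbbbbbbbbbbCCCCCCCCCCCCCCCCNNNNNNNNNNN

The n-th term is 3n b's then 3n-2 C's then 2n-1 N's, where the shown terms are n = 2, 3, 4, 5.
For the next term, n = 6, so the run lengths are 18, 16, 11.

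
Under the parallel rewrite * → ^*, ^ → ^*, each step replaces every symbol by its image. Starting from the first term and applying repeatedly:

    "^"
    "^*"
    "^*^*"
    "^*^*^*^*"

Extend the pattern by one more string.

Expanding ^*^*^*^*: ^→^*, *→^*, ^→^*, *→^*, ^→^*, *→^*, ^→^*, *→^*. Concatenated: ^* ^* ^* ^* ^* ^* ^* ^*.

^*^*^*^*^*^*^*^*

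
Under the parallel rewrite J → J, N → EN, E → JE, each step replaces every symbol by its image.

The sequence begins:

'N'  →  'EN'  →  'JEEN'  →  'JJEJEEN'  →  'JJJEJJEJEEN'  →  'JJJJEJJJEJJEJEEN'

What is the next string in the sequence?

JJJJJEJJJJEJJJEJJEJEEN

φ(JJJJEJJJEJJEJEEN) expands symbol-by-symbol to J J J J JE J J J JE J J JE J JE JE EN; joining the 16 pieces gives the next term.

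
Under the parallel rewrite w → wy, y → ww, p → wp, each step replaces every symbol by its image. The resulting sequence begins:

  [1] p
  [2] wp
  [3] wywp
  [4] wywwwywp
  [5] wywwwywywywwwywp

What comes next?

Rewriting the 16 symbols of wywwwywywywwwywp one by one yields wy ww wy wy wy ww wy ww wy ww wy wy wy ww wy wp; concatenated:

wywwwywywywwwywwwywwwywywywwwywp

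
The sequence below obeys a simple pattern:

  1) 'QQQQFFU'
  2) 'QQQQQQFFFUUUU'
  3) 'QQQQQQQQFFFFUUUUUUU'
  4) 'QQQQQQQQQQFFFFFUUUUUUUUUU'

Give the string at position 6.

The n-th term is 2n+2 Q's then n+1 F's then 3n-2 U's (n = 1, 2, …).
At n = 6 the blocks have lengths 14, 7, 16.

QQQQQQQQQQQQQQFFFFFFFUUUUUUUUUUUUUUUU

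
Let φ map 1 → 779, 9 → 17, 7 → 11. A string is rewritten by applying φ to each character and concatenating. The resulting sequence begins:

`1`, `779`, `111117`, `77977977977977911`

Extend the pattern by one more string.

111117111117111117111117111117779779

Applying the rule to each of the 17 symbols of 77977977977977911 gives the pieces 11 11 17 11 11 17 11 11 17 11 11 17 11 11 17 779 779, which concatenate to the answer.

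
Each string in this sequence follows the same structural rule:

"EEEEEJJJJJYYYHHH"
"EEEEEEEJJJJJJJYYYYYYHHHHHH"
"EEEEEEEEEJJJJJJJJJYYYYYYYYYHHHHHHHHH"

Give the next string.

EEEEEEEEEEEJJJJJJJJJJJYYYYYYYYYYYYHHHHHHHHHHHH

Each string has the form E^{2n+3} J^{2n+3} Y^{3n} H^{3n} (n = 1, 2, …).
At n = 4 the blocks have lengths 11, 11, 12, 12.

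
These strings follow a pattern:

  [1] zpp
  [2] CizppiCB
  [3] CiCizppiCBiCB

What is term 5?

s(k+1) = Ci·s(k)·iCB, so each term gains Ci as a prefix and iCB as a suffix.
From CiCizppiCBiCB, 2 further steps: CiCizppiCBiCB → CiCiCizppiCBiCBiCB → (answer).

CiCiCiCizppiCBiCBiCBiCB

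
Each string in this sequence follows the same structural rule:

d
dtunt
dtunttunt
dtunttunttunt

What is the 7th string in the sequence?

Each term is the previous one with tunt appended.
From dtunttunttunt, 3 further steps: dtunttunttunt → dtunttunttunttunt → dtunttunttunttunttunt → (answer).

dtunttunttunttunttunttunt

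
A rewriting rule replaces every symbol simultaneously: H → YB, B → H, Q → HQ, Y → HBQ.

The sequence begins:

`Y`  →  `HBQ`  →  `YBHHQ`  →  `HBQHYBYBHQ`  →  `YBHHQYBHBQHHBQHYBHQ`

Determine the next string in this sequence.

φ(YBHHQYBHBQHHBQHYBHQ) expands symbol-by-symbol to HBQ H YB YB HQ HBQ H YB H HQ YB YB H HQ YB HBQ H YB HQ; joining the 19 pieces gives the next term.

HBQHYBYBHQHBQHYBHHQYBYBHHQYBHBQHYBHQ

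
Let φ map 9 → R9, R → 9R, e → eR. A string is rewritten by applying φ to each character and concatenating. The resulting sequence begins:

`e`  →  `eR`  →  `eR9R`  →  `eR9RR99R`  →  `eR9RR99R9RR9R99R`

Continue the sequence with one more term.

Rewriting the 16 symbols of eR9RR99R9RR9R99R one by one yields eR 9R R9 9R 9R R9 R9 9R R9 9R 9R R9 9R R9 R9 9R; concatenated:

eR9RR99R9RR9R99RR99R9RR99RR9R99R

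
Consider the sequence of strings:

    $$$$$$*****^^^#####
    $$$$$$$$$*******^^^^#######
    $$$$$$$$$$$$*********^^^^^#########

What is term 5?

The n-th term is 3n $'s then 2n+1 *'s then n+1 ^'s then 2n+1 #'s, where the shown terms are n = 2, 3, 4.
Setting n = 6 gives 18, 13, 7, 13 characters in each block.

$$$$$$$$$$$$$$$$$$*************^^^^^^^#############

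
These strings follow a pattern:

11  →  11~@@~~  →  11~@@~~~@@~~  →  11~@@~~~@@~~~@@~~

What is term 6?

11~@@~~~@@~~~@@~~~@@~~~@@~~

Every step adds ~@@~~ to the end: s(k+1) = s(k)·~@@~~.
From 11~@@~~~@@~~~@@~~, 2 further steps: 11~@@~~~@@~~~@@~~ → 11~@@~~~@@~~~@@~~~@@~~ → (answer).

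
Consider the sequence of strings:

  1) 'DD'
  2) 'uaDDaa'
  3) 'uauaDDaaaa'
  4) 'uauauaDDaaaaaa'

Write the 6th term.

s(k+1) = ua·s(k)·aa, so each term gains ua as a prefix and aa as a suffix.
From uauauaDDaaaaaa, 2 further steps: uauauaDDaaaaaa → uauauauaDDaaaaaaaa → (answer).

uauauauauaDDaaaaaaaaaa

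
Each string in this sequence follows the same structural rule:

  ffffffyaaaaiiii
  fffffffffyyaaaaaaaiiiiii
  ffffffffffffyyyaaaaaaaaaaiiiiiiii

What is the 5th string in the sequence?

The n-th term is 3n+3 f's then n y's then 3n+1 a's then 2n+2 i's (n = 1, 2, …).
At n = 5 the blocks have lengths 18, 5, 16, 12.

ffffffffffffffffffyyyyyaaaaaaaaaaaaaaaaiiiiiiiiiiii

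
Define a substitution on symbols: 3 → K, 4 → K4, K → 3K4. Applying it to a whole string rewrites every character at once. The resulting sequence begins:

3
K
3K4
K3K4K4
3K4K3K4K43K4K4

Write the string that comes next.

Rewriting the 14 symbols of 3K4K3K4K43K4K4 one by one yields K 3K4 K4 3K4 K 3K4 K4 3K4 K4 K 3K4 K4 3K4 K4; concatenated:

K3K4K43K4K3K4K43K4K4K3K4K43K4K4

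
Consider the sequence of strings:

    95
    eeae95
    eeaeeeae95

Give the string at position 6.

eeaeeeaeeeaeeeaeeeae95

The strings grow by a fixed prefix eeae each time.
From eeaeeeae95, 3 further steps: eeaeeeae95 → eeaeeeaeeeae95 → eeaeeeaeeeaeeeae95 → (answer).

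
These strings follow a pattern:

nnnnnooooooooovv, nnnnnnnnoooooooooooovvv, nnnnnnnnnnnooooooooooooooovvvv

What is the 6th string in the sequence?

The n-th term is 3n-1 n's then 3n+3 o's then n v's, where the shown terms are n = 2, 3, 4.
For term 6, n = 7, so the run lengths are 20, 24, 7.

nnnnnnnnnnnnnnnnnnnnoooooooooooooooooooooooovvvvvvv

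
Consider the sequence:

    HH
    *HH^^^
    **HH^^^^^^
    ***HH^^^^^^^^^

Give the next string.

Every step adds * to the front and ^^^ to the end of the previous string.
Applying this once more to ***HH^^^^^^^^^:

****HH^^^^^^^^^^^^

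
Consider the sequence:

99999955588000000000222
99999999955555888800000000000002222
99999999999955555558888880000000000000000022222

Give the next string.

99999999999999955555555588888888000000000000000000000222222

Each string has the form 9^{3n} 5^{2n-1} 8^{2n-2} 0^{4n+1} 2^{n+1}, where the shown terms are n = 2, 3, 4.
Setting n = 5 gives 15, 9, 8, 21, 6 characters in each block.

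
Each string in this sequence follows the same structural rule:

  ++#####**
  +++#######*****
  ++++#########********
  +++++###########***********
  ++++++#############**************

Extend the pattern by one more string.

The n-th term is n+1 +'s then 2n+3 #'s then 3n-1 *'s (n = 1, 2, …).
At n = 6 the blocks have lengths 7, 15, 17.

+++++++###############*****************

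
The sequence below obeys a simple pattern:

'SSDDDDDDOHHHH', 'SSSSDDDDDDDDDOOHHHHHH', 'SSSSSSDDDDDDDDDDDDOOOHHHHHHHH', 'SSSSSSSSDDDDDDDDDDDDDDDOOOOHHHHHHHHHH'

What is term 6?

Term n consists of 2n-2 S's, followed by 3n D's, followed by n-1 O's, followed by 2n H's, where the shown terms are n = 2, 3, 4, 5.
For term 6, n = 7, so the run lengths are 12, 21, 6, 14.

SSSSSSSSSSSSDDDDDDDDDDDDDDDDDDDDDOOOOOOHHHHHHHHHHHHHH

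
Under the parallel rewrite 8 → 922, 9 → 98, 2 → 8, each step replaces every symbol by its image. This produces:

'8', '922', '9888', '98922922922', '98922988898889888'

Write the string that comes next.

Replace each of the 17 characters of 98922988898889888 in place — 98 922 98 8 8 98 922 922 922 98 922 922 922 98 922 922 922 — and concatenate.

989229888989229229229892292292298922922922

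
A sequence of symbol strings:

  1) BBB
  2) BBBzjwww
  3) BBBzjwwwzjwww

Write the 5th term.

BBBzjwwwzjwwwzjwwwzjwww

Each term is the previous one with zjwww appended.
From BBBzjwwwzjwww, 2 further steps: BBBzjwwwzjwww → BBBzjwwwzjwwwzjwww → (answer).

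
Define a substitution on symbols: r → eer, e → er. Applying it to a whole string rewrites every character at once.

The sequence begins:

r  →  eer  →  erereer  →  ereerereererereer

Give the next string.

Rewriting the 17 symbols of ereerereererereer one by one yields er eer er er eer er eer er er eer er eer er eer er er eer; concatenated:

ereererereerereererereerereerereererereer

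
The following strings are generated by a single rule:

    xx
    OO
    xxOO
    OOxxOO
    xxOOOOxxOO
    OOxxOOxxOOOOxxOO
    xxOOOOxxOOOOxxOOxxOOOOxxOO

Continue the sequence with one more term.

This is a Fibonacci-style word recurrence s(k) = s(k−2)·s(k−1): e.g. xx·OO = xxOO.
Continuing: OOxxOOxxOOOOxxOO · xxOOOOxxOOOOxxOOxxOOOOxxOO gives term 8.

OOxxOOxxOOOOxxOOxxOOOOxxOOOOxxOOxxOOOOxxOO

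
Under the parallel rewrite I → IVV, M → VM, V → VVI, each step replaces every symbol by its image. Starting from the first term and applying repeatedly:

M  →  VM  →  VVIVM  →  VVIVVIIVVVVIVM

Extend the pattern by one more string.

VVIVVIIVVVVIVVIIVVIVVVVIVVIVVIVVIIVVVVIVM

φ(VVIVVIIVVVVIVM) expands symbol-by-symbol to VVI VVI IVV VVI VVI IVV IVV VVI VVI VVI VVI IVV VVI VM; joining the 14 pieces gives the next term.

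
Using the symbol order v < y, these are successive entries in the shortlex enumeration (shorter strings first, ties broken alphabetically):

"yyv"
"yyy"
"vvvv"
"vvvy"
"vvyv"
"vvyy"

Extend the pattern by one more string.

vyvv

Treat vvyy as a base-2 numeral over the given alphabet and add one, carrying through any trailing y's.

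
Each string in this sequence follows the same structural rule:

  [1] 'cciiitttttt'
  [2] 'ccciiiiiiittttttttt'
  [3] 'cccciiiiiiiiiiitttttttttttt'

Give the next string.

The n-th term is n+1 c's then 4n-1 i's then 3n+3 t's (n = 1, 2, …).
At n = 4 the blocks have lengths 5, 15, 15.

ccccciiiiiiiiiiiiiiittttttttttttttt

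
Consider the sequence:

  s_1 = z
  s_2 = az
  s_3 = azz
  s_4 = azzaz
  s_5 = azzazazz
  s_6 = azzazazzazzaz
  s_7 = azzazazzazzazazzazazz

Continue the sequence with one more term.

azzazazzazzazazzazazzazzazazzazzaz

Each term (from the third on) is the previous term followed by the one before it: term 3 = az·z = azz.
So term 8 is azzazazzazzazazzazazz·azzazazzazzaz.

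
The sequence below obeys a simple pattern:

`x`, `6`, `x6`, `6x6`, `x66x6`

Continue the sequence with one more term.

From term 3 onward, concatenate the second-to-last term with the last: x·6 = x6, 6·x6 = 6x6, …
So term 6 is 6x6·x66x6.

6x6x66x6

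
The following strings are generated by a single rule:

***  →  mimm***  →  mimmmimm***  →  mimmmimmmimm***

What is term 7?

mimmmimmmimmmimmmimmmimm***

Each term is the previous one with mimm prepended.
From mimmmimmmimm***, 3 further steps: mimmmimmmimm*** → mimmmimmmimmmimm*** → mimmmimmmimmmimmmimm*** → (answer).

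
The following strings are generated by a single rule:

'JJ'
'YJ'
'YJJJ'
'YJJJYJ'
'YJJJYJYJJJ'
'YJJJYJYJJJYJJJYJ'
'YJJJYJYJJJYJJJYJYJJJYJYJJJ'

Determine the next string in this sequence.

YJJJYJYJJJYJJJYJYJJJYJYJJJYJJJYJYJJJYJJJYJ

This is a Fibonacci-style word recurrence s(k) = s(k−1)·s(k−2): e.g. YJ·JJ = YJJJ.
So term 8 is YJJJYJYJJJYJJJYJYJJJYJYJJJ·YJJJYJYJJJYJJJYJ.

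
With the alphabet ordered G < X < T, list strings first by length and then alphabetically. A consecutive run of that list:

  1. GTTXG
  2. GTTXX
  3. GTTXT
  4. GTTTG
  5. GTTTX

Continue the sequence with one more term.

Find the rightmost character of GTTTX below T, bump it to the next letter, and reset everything to its right to G.

GTTTT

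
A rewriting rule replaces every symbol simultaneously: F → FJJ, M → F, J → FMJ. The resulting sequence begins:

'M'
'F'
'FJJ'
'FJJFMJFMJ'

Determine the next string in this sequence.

Rewriting each symbol of FJJFMJFMJ: F→FJJ, J→FMJ, J→FMJ, F→FJJ, M→F, J→FMJ, F→FJJ, M→F, J→FMJ, which concatenates to FJJ FMJ FMJ FJJ F FMJ FJJ F FMJ.

FJJFMJFMJFJJFFMJFJJFFMJ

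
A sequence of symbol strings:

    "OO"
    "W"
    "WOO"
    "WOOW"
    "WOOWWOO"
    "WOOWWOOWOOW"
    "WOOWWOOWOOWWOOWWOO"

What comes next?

Each term (from the third on) is the previous term followed by the one before it: term 3 = W·OO = WOO.
The next term joins WOOWWOOWOOWWOOWWOO and WOOWWOOWOOW.

WOOWWOOWOOWWOOWWOOWOOWWOOWOOW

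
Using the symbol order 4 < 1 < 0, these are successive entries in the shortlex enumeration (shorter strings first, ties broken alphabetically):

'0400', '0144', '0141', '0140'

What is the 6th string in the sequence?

0111

Advancing 2 positions from 0140 through 0140 → 0114 reaches term 6.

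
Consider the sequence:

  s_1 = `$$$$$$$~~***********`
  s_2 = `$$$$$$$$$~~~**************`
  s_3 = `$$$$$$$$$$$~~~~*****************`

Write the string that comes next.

$$$$$$$$$$$$$~~~~~********************

Term n consists of 2n+1 $'s, followed by n-1 ~'s, followed by 3n+2 *'s, where the shown terms are n = 3, 4, 5.
For the next term, n = 6, so the run lengths are 13, 5, 20.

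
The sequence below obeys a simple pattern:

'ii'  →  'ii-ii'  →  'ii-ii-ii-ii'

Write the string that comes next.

s(k+1) = s(k)·-·s(k) — each term doubles the last with '-' between the halves.
One more doubling of ii-ii-ii-ii gives the answer.

ii-ii-ii-ii-ii-ii-ii-ii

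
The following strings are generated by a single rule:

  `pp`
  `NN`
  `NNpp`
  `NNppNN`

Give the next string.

NNppNNNNpp

From term 3 onward, concatenate the last term with the second-to-last: NN·pp = NNpp, NNpp·NN = NNppNN, …
Continuing: NNppNN · NNpp gives term 5.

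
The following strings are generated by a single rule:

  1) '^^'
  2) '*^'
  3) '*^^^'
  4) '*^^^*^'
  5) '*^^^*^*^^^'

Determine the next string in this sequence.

*^^^*^*^^^*^^^*^

This is a Fibonacci-style word recurrence s(k) = s(k−1)·s(k−2): e.g. *^·^^ = *^^^.
Continuing: *^^^*^*^^^ · *^^^*^ gives term 6.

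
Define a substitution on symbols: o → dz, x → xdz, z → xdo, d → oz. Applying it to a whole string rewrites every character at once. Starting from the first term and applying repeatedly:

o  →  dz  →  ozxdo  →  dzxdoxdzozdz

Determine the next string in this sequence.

Apply φ to dzxdoxdzozdz symbol by symbol: d→oz, z→xdo, x→xdz, d→oz, o→dz, x→xdz, d→oz, z→xdo, o→dz, z→xdo, d→oz, z→xdo; joined: oz xdo xdz oz dz xdz oz xdo dz xdo oz xdo.

ozxdoxdzozdzxdzozxdodzxdoozxdo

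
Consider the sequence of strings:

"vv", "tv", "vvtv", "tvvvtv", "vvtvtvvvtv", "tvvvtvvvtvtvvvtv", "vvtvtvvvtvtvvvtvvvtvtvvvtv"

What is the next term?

From term 3 onward, concatenate the second-to-last term with the last: vv·tv = vvtv, tv·vvtv = tvvvtv, …
Continuing: tvvvtvvvtvtvvvtv · vvtvtvvvtvtvvvtvvvtvtvvvtv gives term 8.

tvvvtvvvtvtvvvtvvvtvtvvvtvtvvvtvvvtvtvvvtv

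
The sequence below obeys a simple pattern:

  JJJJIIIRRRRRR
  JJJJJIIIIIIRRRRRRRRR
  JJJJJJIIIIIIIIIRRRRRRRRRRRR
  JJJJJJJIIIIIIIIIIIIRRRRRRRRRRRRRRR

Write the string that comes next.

Reading off run lengths: J runs 4, 5, 6, 7; I runs 3, 6, 9, 12; R runs 6, 9, 12, 15 — each is linear in n (n = 1, 2, …).
At n = 5 the blocks have lengths 8, 15, 18.

JJJJJJJJIIIIIIIIIIIIIIIRRRRRRRRRRRRRRRRRR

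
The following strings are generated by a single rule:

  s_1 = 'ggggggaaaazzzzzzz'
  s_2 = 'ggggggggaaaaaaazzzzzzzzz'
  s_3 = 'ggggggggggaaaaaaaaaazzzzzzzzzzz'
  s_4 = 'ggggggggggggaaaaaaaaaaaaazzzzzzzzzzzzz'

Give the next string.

ggggggggggggggaaaaaaaaaaaaaaaazzzzzzzzzzzzzzz

The n-th term is 2n+2 g's then 3n-2 a's then 2n+3 z's, where the shown terms are n = 2, 3, 4, 5.
For the next term, n = 6, so the run lengths are 14, 16, 15.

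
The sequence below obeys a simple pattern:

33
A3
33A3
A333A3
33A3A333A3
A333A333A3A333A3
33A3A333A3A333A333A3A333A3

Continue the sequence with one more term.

This is a Fibonacci-style word recurrence s(k) = s(k−2)·s(k−1): e.g. 33·A3 = 33A3.
The next term joins A333A333A3A333A3 and 33A3A333A3A333A333A3A333A3.

A333A333A3A333A333A3A333A3A333A333A3A333A3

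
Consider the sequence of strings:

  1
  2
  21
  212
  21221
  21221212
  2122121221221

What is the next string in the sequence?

212212122122121221212

This is a Fibonacci-style word recurrence s(k) = s(k−1)·s(k−2): e.g. 2·1 = 21.
So term 8 is 2122121221221·21221212.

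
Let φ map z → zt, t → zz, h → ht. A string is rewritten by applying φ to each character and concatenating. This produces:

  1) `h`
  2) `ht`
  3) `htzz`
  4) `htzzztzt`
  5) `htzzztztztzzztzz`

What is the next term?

Replace each of the 16 characters of htzzztztztzzztzz in place — ht zz zt zt zt zz zt zz zt zz zt zt zt zz zt zt — and concatenate.

htzzztztztzzztzzztzzztztztzzztzt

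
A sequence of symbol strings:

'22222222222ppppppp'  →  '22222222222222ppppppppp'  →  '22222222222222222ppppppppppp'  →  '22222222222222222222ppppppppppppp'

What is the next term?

22222222222222222222222ppppppppppppppp

The n-th term is 3n+2 2's then 2n+1 p's, where the shown terms are n = 3, 4, 5, 6.
Setting n = 7 gives 23, 15 characters in each block.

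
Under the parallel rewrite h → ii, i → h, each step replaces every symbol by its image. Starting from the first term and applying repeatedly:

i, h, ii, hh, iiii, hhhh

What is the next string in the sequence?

Rewriting each symbol of hhhh: h→ii, h→ii, h→ii, h→ii, which concatenates to ii ii ii ii.

iiiiiiii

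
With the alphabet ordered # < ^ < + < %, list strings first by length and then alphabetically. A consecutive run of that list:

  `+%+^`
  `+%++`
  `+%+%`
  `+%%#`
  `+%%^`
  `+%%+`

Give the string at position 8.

Advancing 2 positions from +%%+ through +%%+ → +%%% reaches term 8.

%###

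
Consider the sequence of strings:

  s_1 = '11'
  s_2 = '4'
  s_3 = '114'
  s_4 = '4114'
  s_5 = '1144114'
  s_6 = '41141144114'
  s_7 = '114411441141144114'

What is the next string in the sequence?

This is a Fibonacci-style word recurrence s(k) = s(k−2)·s(k−1): e.g. 11·4 = 114.
The next term joins 41141144114 and 114411441141144114.

41141144114114411441141144114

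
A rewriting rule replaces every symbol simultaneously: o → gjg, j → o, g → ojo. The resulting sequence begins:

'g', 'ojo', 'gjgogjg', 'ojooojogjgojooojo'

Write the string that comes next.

Rewriting the 17 symbols of ojooojogjgojooojo one by one yields gjg o gjg gjg gjg o gjg ojo o ojo gjg o gjg gjg gjg o gjg; concatenated:

gjgogjggjggjgogjgojooojogjgogjggjggjgogjg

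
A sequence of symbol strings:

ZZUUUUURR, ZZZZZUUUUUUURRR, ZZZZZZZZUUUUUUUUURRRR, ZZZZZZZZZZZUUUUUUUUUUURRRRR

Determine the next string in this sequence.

ZZZZZZZZZZZZZZUUUUUUUUUUUUURRRRRR

Term n consists of 3n-1 Z's, followed by 2n+3 U's, followed by n+1 R's (n = 1, 2, …).
Setting n = 5 gives 14, 13, 6 characters in each block.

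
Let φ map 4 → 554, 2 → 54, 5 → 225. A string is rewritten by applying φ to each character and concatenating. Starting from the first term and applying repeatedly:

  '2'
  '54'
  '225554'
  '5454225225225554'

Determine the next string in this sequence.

φ(5454225225225554) expands symbol-by-symbol to 225 554 225 554 54 54 225 54 54 225 54 54 225 225 225 554; joining the 16 pieces gives the next term.

225554225554545422554542255454225225225554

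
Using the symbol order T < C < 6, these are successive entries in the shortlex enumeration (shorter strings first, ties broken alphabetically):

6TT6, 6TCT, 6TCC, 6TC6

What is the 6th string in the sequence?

6T6C

Stepping forward 2 times from 6TC6: 6TC6 → 6T6T, then the target.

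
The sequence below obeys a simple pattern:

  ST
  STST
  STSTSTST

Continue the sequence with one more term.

STSTSTSTSTSTSTST

Each string is two copies of the previous one concatenated.
One more doubling of STSTSTST gives the answer.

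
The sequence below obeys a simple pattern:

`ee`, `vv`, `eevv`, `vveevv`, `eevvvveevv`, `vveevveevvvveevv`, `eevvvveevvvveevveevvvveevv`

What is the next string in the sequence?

This is a Fibonacci-style word recurrence s(k) = s(k−2)·s(k−1): e.g. ee·vv = eevv.
So term 8 is vveevveevvvveevv·eevvvveevvvveevveevvvveevv.

vveevveevvvveevveevvvveevvvveevveevvvveevv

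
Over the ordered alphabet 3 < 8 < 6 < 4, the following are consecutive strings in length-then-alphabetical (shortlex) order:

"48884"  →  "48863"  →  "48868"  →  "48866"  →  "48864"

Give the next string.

Find the rightmost character of 48864 below 4, bump it to the next letter, and reset everything to its right to 3.

48843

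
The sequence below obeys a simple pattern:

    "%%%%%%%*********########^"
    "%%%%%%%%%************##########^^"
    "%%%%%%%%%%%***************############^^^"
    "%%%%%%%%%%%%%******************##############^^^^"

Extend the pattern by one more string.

%%%%%%%%%%%%%%%*********************################^^^^^

Reading off run lengths: % runs 7, 9, 11, 13; * runs 9, 12, 15, 18; # runs 8, 10, 12, 14; ^ runs 1, 2, 3, 4 — each is linear in n, where the shown terms are n = 3, 4, 5, 6.
At n = 7 the blocks have lengths 15, 21, 16, 5.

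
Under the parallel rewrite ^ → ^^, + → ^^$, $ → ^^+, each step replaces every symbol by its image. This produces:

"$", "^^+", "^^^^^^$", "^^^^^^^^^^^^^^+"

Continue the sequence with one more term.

Replace each of the 15 characters of ^^^^^^^^^^^^^^+ in place — ^^ ^^ ^^ ^^ ^^ ^^ ^^ ^^ ^^ ^^ ^^ ^^ ^^ ^^ ^^$ — and concatenate.

^^^^^^^^^^^^^^^^^^^^^^^^^^^^^^$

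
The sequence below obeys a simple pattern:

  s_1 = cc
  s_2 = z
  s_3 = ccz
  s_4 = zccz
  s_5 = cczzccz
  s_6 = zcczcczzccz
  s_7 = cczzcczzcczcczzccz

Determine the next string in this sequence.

zcczcczzcczcczzcczzcczcczzccz

This is a Fibonacci-style word recurrence s(k) = s(k−2)·s(k−1): e.g. cc·z = ccz.
So term 8 is zcczcczzccz·cczzcczzcczcczzccz.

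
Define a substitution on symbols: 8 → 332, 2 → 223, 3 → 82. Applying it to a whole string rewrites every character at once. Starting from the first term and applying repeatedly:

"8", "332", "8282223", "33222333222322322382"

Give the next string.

φ(33222333222322322382) expands symbol-by-symbol to 82 82 223 223 223 82 82 82 223 223 223 82 223 223 82 223 223 82 332 223; joining the 20 pieces gives the next term.

8282223223223828282223223223822232238222322382332223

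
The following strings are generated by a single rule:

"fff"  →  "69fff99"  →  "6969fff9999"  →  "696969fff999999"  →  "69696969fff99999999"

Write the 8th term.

s(k+1) = 69·s(k)·99, so each term gains 69 as a prefix and 99 as a suffix.
From 69696969fff99999999, 3 further steps: 69696969fff99999999 → 6969696969fff9999999999 → 696969696969fff999999999999 → (answer).

69696969696969fff99999999999999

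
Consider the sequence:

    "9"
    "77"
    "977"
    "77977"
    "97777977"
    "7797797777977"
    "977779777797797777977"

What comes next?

7797797777977977779777797797777977

This is a Fibonacci-style word recurrence s(k) = s(k−2)·s(k−1): e.g. 9·77 = 977.
So term 8 is 7797797777977·977779777797797777977.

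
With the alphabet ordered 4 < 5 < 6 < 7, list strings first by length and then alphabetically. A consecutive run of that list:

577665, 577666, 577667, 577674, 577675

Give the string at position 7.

Continuing the enumeration 2 steps past 577675: 577675 → 577676 → (answer).

577677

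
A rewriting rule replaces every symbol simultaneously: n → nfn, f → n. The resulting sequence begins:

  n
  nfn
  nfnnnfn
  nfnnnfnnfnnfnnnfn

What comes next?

Replace each of the 17 characters of nfnnnfnnfnnfnnnfn in place — nfn n nfn nfn nfn n nfn nfn n nfn nfn n nfn nfn nfn n nfn — and concatenate.

nfnnnfnnfnnfnnnfnnfnnnfnnfnnnfnnfnnfnnnfn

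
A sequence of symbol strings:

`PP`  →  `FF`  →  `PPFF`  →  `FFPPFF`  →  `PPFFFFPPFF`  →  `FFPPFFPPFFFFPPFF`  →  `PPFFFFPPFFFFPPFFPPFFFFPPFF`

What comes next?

FFPPFFPPFFFFPPFFPPFFFFPPFFFFPPFFPPFFFFPPFF

Each term (from the third on) is the two preceding terms concatenated in order: term 3 = PP·FF = PPFF.
So term 8 is FFPPFFPPFFFFPPFF·PPFFFFPPFFFFPPFFPPFFFFPPFF.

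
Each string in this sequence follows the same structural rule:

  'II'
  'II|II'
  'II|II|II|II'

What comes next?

Each string is two copies of the previous one joined by '|'.
Doubling II|II|II|II with '|' between the halves:

II|II|II|II|II|II|II|II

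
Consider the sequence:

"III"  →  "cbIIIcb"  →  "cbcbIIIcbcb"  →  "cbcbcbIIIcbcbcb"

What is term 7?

cbcbcbcbcbcbIIIcbcbcbcbcbcb

s(k+1) = cb·s(k)·cb, so each term gains cb as a prefix and cb as a suffix.
From cbcbcbIIIcbcbcb, 3 further steps: cbcbcbIIIcbcbcb → cbcbcbcbIIIcbcbcbcb → cbcbcbcbcbIIIcbcbcbcbcb → (answer).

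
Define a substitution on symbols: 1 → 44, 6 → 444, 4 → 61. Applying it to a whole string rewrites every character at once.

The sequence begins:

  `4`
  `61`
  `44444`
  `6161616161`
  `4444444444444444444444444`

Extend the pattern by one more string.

Applying the rule to each of the 25 symbols of 4444444444444444444444444 gives the pieces 61 61 61 61 61 61 61 61 61 61 61 61 61 61 61 61 61 61 61 61 61 61 61 61 61, which concatenate to the answer.

61616161616161616161616161616161616161616161616161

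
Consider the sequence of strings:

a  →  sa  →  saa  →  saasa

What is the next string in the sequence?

Each term (from the third on) is the previous term followed by the one before it: term 3 = sa·a = saa.
Continuing: saasa · saa gives term 5.

saasasaa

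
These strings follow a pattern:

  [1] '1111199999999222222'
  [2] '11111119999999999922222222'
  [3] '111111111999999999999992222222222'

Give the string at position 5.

Reading off run lengths: 1 runs 5, 7, 9; 9 runs 8, 11, 14; 2 runs 6, 8, 10 — each is linear in n, where the shown terms are n = 2, 3, 4.
Setting n = 6 gives 13, 20, 14 characters in each block.

11111111111119999999999999999999922222222222222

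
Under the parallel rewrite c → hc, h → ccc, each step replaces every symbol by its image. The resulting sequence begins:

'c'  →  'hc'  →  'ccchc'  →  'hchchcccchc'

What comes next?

ccchcccchcccchchchchcccchc

Rewriting each symbol of hchchcccchc: h→ccc, c→hc, h→ccc, c→hc, h→ccc, c→hc, c→hc, c→hc, c→hc, h→ccc, c→hc, which concatenates to ccc hc ccc hc ccc hc hc hc hc ccc hc.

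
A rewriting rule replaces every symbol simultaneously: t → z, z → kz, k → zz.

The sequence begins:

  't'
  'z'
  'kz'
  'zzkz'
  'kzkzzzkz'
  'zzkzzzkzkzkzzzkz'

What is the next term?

Rewriting the 16 symbols of zzkzzzkzkzkzzzkz one by one yields kz kz zz kz kz kz zz kz zz kz zz kz kz kz zz kz; concatenated:

kzkzzzkzkzkzzzkzzzkzzzkzkzkzzzkz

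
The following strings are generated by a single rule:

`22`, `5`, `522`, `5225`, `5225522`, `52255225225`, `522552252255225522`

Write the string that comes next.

52255225225522552252255225225

Each term (from the third on) is the previous term followed by the one before it: term 3 = 5·22 = 522.
Continuing: 522552252255225522 · 52255225225 gives term 8.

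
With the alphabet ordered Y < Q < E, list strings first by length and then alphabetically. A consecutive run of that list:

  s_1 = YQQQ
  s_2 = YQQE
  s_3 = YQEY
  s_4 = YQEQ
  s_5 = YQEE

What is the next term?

Find the rightmost character of YQEE below E, bump it to the next letter, and reset everything to its right to Y.

YEYY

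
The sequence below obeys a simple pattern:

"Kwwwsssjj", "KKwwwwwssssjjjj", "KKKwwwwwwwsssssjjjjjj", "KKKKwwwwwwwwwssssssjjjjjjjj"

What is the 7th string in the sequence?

KKKKKKKwwwwwwwwwwwwwwwsssssssssjjjjjjjjjjjjjj

The n-th term is n K's then 2n+1 w's then n+2 s's then 2n j's (n = 1, 2, …).
For term 7, n = 7, so the run lengths are 7, 15, 9, 14.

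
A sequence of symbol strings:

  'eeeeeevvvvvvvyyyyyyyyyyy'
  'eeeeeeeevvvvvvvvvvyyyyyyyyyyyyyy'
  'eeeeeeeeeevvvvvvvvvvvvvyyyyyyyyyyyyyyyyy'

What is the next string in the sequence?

Term n consists of 2n e's, followed by 3n-2 v's, followed by 3n+2 y's, where the shown terms are n = 3, 4, 5.
For the next term, n = 6, so the run lengths are 12, 16, 20.

eeeeeeeeeeeevvvvvvvvvvvvvvvvyyyyyyyyyyyyyyyyyyyy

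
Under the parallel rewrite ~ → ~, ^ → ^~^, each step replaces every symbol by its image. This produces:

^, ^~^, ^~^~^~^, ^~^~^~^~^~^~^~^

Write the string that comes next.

Replace each of the 15 characters of ^~^~^~^~^~^~^~^ in place — ^~^ ~ ^~^ ~ ^~^ ~ ^~^ ~ ^~^ ~ ^~^ ~ ^~^ ~ ^~^ — and concatenate.

^~^~^~^~^~^~^~^~^~^~^~^~^~^~^~^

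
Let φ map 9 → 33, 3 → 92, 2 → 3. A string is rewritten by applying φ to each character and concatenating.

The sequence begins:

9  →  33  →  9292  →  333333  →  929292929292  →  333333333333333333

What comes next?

Rewriting the 18 symbols of 333333333333333333 one by one yields 92 92 92 92 92 92 92 92 92 92 92 92 92 92 92 92 92 92; concatenated:

929292929292929292929292929292929292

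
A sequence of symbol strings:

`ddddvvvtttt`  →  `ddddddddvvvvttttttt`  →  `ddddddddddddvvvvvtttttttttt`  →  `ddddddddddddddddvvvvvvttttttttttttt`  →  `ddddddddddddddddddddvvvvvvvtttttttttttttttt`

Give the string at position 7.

ddddddddddddddddddddddddddddvvvvvvvvvtttttttttttttttttttttt

Each string has the form d^{4n} v^{n+2} t^{3n+1} (n = 1, 2, …).
At n = 7 the blocks have lengths 28, 9, 22.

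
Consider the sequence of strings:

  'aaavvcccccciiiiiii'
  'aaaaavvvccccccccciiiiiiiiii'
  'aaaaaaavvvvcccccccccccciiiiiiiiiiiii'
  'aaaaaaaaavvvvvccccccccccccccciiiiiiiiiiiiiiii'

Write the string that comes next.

aaaaaaaaaaavvvvvvcccccccccccccccccciiiiiiiiiiiiiiiiiii

Term n consists of 2n-1 a's, followed by n v's, followed by 3n c's, followed by 3n+1 i's, where the shown terms are n = 2, 3, 4, 5.
At n = 6 the blocks have lengths 11, 6, 18, 19.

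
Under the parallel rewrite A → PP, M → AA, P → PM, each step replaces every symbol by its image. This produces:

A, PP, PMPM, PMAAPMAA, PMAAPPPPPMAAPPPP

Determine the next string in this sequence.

Applying the rule to each of the 16 symbols of PMAAPPPPPMAAPPPP gives the pieces PM AA PP PP PM PM PM PM PM AA PP PP PM PM PM PM, which concatenate to the answer.

PMAAPPPPPMPMPMPMPMAAPPPPPMPMPMPM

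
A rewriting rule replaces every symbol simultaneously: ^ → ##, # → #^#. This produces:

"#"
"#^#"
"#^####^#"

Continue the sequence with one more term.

#^####^##^##^##^####^#

Apply φ to #^####^# symbol by symbol: #→#^#, ^→##, #→#^#, #→#^#, #→#^#, #→#^#, ^→##, #→#^#; joined: #^# ## #^# #^# #^# #^# ## #^#.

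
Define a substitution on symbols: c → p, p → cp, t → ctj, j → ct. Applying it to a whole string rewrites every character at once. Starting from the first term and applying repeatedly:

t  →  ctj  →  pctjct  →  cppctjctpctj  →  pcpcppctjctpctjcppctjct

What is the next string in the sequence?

φ(pcpcppctjctpctjcppctjct) expands symbol-by-symbol to cp p cp p cp cp p ctj ct p ctj cp p ctj ct p cp cp p ctj ct p ctj; joining the 23 pieces gives the next term.

cppcppcpcppctjctpctjcppctjctpcpcppctjctpctj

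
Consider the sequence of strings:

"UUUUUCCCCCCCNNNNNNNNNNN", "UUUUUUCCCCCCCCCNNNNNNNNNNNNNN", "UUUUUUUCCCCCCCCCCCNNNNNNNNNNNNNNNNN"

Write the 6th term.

UUUUUUUUUUCCCCCCCCCCCCCCCCCNNNNNNNNNNNNNNNNNNNNNNNNNN

Reading off run lengths: U runs 5, 6, 7; C runs 7, 9, 11; N runs 11, 14, 17 — each is linear in n, where the shown terms are n = 3, 4, 5.
For term 6, n = 8, so the run lengths are 10, 17, 26.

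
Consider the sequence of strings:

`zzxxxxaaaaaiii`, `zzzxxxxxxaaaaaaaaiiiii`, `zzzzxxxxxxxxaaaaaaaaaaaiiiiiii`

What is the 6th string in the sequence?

zzzzzzzxxxxxxxxxxxxxxaaaaaaaaaaaaaaaaaaaaiiiiiiiiiiiii

Term n consists of n+1 z's, followed by 2n+2 x's, followed by 3n+2 a's, followed by 2n+1 i's (n = 1, 2, …).
Setting n = 6 gives 7, 14, 20, 13 characters in each block.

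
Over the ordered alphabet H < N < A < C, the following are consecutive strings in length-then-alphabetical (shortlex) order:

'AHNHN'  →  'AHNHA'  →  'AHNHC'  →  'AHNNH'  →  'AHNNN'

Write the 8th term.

AHNAH

Stepping forward 3 times from AHNNN: AHNNN → AHNNA → AHNNC, then the target.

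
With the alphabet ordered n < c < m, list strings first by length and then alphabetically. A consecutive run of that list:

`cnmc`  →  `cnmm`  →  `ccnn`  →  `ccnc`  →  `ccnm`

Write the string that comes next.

Find the rightmost character of ccnm below m, bump it to the next letter, and reset everything to its right to n.

cccn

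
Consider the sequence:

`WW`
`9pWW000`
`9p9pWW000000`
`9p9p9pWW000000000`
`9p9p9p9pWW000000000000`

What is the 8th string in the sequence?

Every step adds 9p to the front and 000 to the end of the previous string.
From 9p9p9p9pWW000000000000, 3 further steps: 9p9p9p9pWW000000000000 → 9p9p9p9p9pWW000000000000000 → 9p9p9p9p9p9pWW000000000000000000 → (answer).

9p9p9p9p9p9p9pWW000000000000000000000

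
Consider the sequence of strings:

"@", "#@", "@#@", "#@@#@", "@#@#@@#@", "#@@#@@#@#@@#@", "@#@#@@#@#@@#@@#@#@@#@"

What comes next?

From term 3 onward, concatenate the second-to-last term with the last: @·#@ = @#@, #@·@#@ = #@@#@, …
Continuing: #@@#@@#@#@@#@ · @#@#@@#@#@@#@@#@#@@#@ gives term 8.

#@@#@@#@#@@#@@#@#@@#@#@@#@@#@#@@#@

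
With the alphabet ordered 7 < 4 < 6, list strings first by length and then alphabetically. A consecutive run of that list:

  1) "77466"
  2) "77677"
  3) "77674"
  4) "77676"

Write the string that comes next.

77647

Treat 77676 as a base-3 numeral over the given alphabet and add one, carrying through any trailing 6's.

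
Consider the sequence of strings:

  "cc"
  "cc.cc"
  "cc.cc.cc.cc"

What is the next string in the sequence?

cc.cc.cc.cc.cc.cc.cc.cc

s(k+1) = s(k)·.·s(k) — each term doubles the last with '.' between the halves.
One more doubling of cc.cc.cc.cc gives the answer.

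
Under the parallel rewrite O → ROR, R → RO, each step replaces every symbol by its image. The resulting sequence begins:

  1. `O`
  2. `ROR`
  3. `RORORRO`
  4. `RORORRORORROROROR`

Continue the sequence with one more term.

Rewriting the 17 symbols of RORORRORORROROROR one by one yields RO ROR RO ROR RO RO ROR RO ROR RO RO ROR RO ROR RO ROR RO; concatenated:

RORORRORORRORORORRORORRORORORRORORRORORRO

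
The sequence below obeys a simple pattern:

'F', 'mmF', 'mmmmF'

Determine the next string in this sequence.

mmmmmmF

Each term is the previous one with mm prepended.
One more step from mmmmF gives the answer.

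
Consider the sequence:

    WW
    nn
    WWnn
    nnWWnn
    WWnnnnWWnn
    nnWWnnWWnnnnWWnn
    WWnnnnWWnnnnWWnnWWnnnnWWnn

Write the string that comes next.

nnWWnnWWnnnnWWnnWWnnnnWWnnnnWWnnWWnnnnWWnn

Each term (from the third on) is the two preceding terms concatenated in order: term 3 = WW·nn = WWnn.
The next term joins nnWWnnWWnnnnWWnn and WWnnnnWWnnnnWWnnWWnnnnWWnn.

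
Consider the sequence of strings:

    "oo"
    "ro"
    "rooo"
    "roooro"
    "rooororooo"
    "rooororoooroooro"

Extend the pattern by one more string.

rooororooorooororooororooo

Each term (from the third on) is the previous term followed by the one before it: term 3 = ro·oo = rooo.
Continuing: rooororoooroooro · rooororooo gives term 7.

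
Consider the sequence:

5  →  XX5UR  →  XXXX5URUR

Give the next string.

s(k+1) = XX·s(k)·UR, so each term gains XX as a prefix and UR as a suffix.
One more step from XXXX5URUR gives the answer.

XXXXXX5URURUR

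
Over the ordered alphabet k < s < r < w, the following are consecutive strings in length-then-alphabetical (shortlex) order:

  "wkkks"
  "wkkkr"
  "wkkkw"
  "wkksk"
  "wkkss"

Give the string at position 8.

wkkrk

Continuing the enumeration 3 steps past wkkss: wkkss → wkksr → wkksw → (answer).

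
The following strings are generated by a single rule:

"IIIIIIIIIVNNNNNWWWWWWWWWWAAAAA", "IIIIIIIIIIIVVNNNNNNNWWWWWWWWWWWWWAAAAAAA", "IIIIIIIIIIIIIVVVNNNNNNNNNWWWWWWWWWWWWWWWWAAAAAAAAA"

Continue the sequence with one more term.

IIIIIIIIIIIIIIIVVVVNNNNNNNNNNNWWWWWWWWWWWWWWWWWWWAAAAAAAAAAA

Term n consists of 2n+3 I's, followed by n-2 V's, followed by 2n-1 N's, followed by 3n+1 W's, followed by 2n-1 A's, where the shown terms are n = 3, 4, 5.
For the next term, n = 6, so the run lengths are 15, 4, 11, 19, 11.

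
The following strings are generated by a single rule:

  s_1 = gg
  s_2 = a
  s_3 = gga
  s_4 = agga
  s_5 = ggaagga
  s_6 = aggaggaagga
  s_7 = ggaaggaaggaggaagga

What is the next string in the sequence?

Each term (from the third on) is the two preceding terms concatenated in order: term 3 = gg·a = gga.
So term 8 is aggaggaagga·ggaaggaaggaggaagga.

aggaggaaggaggaaggaaggaggaagga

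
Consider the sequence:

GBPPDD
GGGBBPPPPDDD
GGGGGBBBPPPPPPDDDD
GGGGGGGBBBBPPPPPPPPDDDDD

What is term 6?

GGGGGGGGGGGBBBBBBPPPPPPPPPPPPDDDDDDD

Term n consists of 2n-1 G's, followed by n B's, followed by 2n P's, followed by n+1 D's (n = 1, 2, …).
At n = 6 the blocks have lengths 11, 6, 12, 7.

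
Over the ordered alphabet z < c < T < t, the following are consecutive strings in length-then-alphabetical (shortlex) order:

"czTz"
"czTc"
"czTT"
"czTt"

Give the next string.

Treat czTt as a base-4 numeral over the given alphabet and add one, carrying through any trailing t's.

cztz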